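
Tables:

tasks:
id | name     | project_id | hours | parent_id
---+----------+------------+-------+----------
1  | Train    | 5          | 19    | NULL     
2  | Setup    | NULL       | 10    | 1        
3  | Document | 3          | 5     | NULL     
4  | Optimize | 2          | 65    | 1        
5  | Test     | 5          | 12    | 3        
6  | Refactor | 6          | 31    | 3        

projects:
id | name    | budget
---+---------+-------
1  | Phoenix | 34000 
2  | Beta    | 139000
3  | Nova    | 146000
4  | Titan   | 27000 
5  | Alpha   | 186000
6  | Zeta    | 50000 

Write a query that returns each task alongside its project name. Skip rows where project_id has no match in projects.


INNER JOIN keeps only tasks rows whose project_id matches an id in projects. Walk through each task:
  - task 1 (Train): project_id=5 -> matches Alpha
  - task 2 (Setup): project_id=NULL, no match -> dropped
  - task 3 (Document): project_id=3 -> matches Nova
  - task 4 (Optimize): project_id=2 -> matches Beta
  - task 5 (Test): project_id=5 -> matches Alpha
  - task 6 (Refactor): project_id=6 -> matches Zeta
So 1 of 6 rows is dropped.

SQL:
SELECT a.name, b.name AS project
FROM tasks a
INNER JOIN projects b ON a.project_id = b.id

Result:
name     | project
---------+--------
Train    | Alpha  
Document | Nova   
Optimize | Beta   
Test     | Alpha  
Refactor | Zeta   


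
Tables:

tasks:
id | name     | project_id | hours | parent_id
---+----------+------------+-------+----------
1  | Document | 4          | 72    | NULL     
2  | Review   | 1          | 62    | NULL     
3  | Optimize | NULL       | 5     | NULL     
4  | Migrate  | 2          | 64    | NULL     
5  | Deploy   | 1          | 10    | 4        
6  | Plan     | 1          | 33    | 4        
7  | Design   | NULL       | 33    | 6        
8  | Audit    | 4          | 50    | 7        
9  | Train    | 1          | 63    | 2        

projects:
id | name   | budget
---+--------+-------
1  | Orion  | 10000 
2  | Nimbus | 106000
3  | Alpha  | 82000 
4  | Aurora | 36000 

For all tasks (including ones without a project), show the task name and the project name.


LEFT JOIN keeps every row from tasks (the left table); where project_id has no match in projects, the project columns become NULL. Walk through each task:
  - task 1 (Document): project_id=4 -> matches Aurora
  - task 2 (Review): project_id=1 -> matches Orion
  - task 3 (Optimize): project_id=NULL, no match -> kept with NULL
  - task 4 (Migrate): project_id=2 -> matches Nimbus
  - task 5 (Deploy): project_id=1 -> matches Orion
  - task 6 (Plan): project_id=1 -> matches Orion
  - task 7 (Design): project_id=NULL, no match -> kept with NULL
  - task 8 (Audit): project_id=4 -> matches Aurora
  - task 9 (Train): project_id=1 -> matches Orion
All 9 rows appear; 2 have NULL project.

SQL:
SELECT a.name, b.name AS project
FROM tasks a
LEFT JOIN projects b ON a.project_id = b.id

Result:
name     | project
---------+--------
Document | Aurora 
Review   | Orion  
Optimize | NULL   
Migrate  | Nimbus 
Deploy   | Orion  
Plan     | Orion  
Design   | NULL   
Audit    | Aurora 
Train    | Orion  


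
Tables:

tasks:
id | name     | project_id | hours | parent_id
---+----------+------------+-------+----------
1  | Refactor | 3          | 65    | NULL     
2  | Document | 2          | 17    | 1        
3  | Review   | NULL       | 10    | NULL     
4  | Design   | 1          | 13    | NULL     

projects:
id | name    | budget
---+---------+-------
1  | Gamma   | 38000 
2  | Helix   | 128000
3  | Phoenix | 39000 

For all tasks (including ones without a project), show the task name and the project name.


LEFT JOIN keeps every row from tasks (the left table); where project_id has no match in projects, the project columns become NULL. Walk through each task:
  - task 1 (Refactor): project_id=3 -> matches Phoenix
  - task 2 (Document): project_id=2 -> matches Helix
  - task 3 (Review): project_id=NULL, no match -> kept with NULL
  - task 4 (Design): project_id=1 -> matches Gamma
All 4 rows appear; 1 has NULL project.

SQL:
SELECT a.name, b.name AS project
FROM tasks a
LEFT JOIN projects b ON a.project_id = b.id

Result:
name     | project
---------+--------
Refactor | Phoenix
Document | Helix  
Review   | NULL   
Design   | Gamma  


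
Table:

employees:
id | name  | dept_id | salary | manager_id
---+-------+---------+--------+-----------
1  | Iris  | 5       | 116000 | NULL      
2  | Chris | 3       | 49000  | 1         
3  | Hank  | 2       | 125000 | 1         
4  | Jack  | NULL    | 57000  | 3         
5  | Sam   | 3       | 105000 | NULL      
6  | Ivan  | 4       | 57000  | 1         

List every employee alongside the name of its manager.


This is a self-join: employees is joined to a second copy of itself, matching each row's manager_id to another row's id. Use LEFT JOIN so rows with manager_id=NULL are kept.
  - employee 1 (Iris): manager_id=NULL -> NULL
  - employee 2 (Chris): manager_id=1 -> Iris
  - employee 3 (Hank): manager_id=1 -> Iris
  - employee 4 (Jack): manager_id=3 -> Hank
  - employee 5 (Sam): manager_id=NULL -> NULL
  - employee 6 (Ivan): manager_id=1 -> Iris

SQL:
SELECT a.name AS item, b.name AS manager
FROM employees a
LEFT JOIN employees b ON a.manager_id = b.id

Result:
item  | manager
------+--------
Iris  | NULL   
Chris | Iris   
Hank  | Iris   
Jack  | Hank   
Sam   | NULL   
Ivan  | Iris   


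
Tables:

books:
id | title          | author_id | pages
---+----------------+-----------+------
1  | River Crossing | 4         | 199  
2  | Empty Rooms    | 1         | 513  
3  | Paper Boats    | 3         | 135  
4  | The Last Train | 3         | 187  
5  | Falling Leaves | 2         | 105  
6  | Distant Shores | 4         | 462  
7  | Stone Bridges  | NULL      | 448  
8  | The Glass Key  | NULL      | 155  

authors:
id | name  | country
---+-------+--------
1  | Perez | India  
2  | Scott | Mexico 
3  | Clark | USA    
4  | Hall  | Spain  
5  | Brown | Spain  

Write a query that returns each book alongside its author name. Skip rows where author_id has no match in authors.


INNER JOIN keeps only books rows whose author_id matches an id in authors. Walk through each book:
  - book 1 (River Crossing): author_id=4 -> matches Hall
  - book 2 (Empty Rooms): author_id=1 -> matches Perez
  - book 3 (Paper Boats): author_id=3 -> matches Clark
  - book 4 (The Last Train): author_id=3 -> matches Clark
  - book 5 (Falling Leaves): author_id=2 -> matches Scott
  - book 6 (Distant Shores): author_id=4 -> matches Hall
  - book 7 (Stone Bridges): author_id=NULL, no match -> dropped
  - book 8 (The Glass Key): author_id=NULL, no match -> dropped
So 2 of 8 rows are dropped.

SQL:
SELECT a.title, b.name AS author
FROM books a
INNER JOIN authors b ON a.author_id = b.id

Result:
title          | author
---------------+-------
River Crossing | Hall  
Empty Rooms    | Perez 
Paper Boats    | Clark 
The Last Train | Clark 
Falling Leaves | Scott 
Distant Shores | Hall  


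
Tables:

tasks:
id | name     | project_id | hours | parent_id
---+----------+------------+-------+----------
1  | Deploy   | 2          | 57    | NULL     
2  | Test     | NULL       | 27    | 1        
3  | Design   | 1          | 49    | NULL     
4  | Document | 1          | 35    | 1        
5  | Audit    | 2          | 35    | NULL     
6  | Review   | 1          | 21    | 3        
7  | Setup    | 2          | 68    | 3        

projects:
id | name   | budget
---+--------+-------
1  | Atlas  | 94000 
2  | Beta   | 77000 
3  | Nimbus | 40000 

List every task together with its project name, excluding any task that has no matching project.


INNER JOIN keeps only tasks rows whose project_id matches an id in projects. Walk through each task:
  - task 1 (Deploy): project_id=2 -> matches Beta
  - task 2 (Test): project_id=NULL, no match -> dropped
  - task 3 (Design): project_id=1 -> matches Atlas
  - task 4 (Document): project_id=1 -> matches Atlas
  - task 5 (Audit): project_id=2 -> matches Beta
  - task 6 (Review): project_id=1 -> matches Atlas
  - task 7 (Setup): project_id=2 -> matches Beta
So 1 of 7 rows is dropped.

SQL:
SELECT a.name, b.name AS project
FROM tasks a
INNER JOIN projects b ON a.project_id = b.id

Result:
name     | project
---------+--------
Deploy   | Beta   
Design   | Atlas  
Document | Atlas  
Audit    | Beta   
Review   | Atlas  
Setup    | Beta   


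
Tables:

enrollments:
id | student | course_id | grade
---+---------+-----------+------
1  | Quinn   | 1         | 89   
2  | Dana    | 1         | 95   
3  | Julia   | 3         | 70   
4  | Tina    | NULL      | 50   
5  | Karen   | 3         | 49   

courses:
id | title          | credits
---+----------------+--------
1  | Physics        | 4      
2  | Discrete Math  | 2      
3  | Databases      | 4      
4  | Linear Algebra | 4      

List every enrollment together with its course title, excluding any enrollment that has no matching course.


INNER JOIN keeps only enrollments rows whose course_id matches an id in courses. Walk through each enrollment:
  - enrollment 1 (Quinn): course_id=1 -> matches Physics
  - enrollment 2 (Dana): course_id=1 -> matches Physics
  - enrollment 3 (Julia): course_id=3 -> matches Databases
  - enrollment 4 (Tina): course_id=NULL, no match -> dropped
  - enrollment 5 (Karen): course_id=3 -> matches Databases
So 1 of 5 rows is dropped.

SQL:
SELECT a.student, b.title AS course
FROM enrollments a
INNER JOIN courses b ON a.course_id = b.id

Result:
student | course   
--------+----------
Quinn   | Physics  
Dana    | Physics  
Julia   | Databases
Karen   | Databases


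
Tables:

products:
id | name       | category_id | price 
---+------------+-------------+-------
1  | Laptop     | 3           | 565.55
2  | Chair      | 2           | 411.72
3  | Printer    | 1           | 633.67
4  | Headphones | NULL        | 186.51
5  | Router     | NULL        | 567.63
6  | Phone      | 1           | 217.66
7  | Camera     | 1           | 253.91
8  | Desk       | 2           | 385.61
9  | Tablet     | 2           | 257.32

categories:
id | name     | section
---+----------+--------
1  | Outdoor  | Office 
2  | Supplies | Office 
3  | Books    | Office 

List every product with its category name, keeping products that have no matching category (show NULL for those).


LEFT JOIN keeps every row from products (the left table); where category_id has no match in categories, the category columns become NULL. Walk through each product:
  - product 1 (Laptop): category_id=3 -> matches Books
  - product 2 (Chair): category_id=2 -> matches Supplies
  - product 3 (Printer): category_id=1 -> matches Outdoor
  - product 4 (Headphones): category_id=NULL, no match -> kept with NULL
  - product 5 (Router): category_id=NULL, no match -> kept with NULL
  - product 6 (Phone): category_id=1 -> matches Outdoor
  - product 7 (Camera): category_id=1 -> matches Outdoor
  - product 8 (Desk): category_id=2 -> matches Supplies
  - product 9 (Tablet): category_id=2 -> matches Supplies
All 9 rows appear; 2 have NULL category.

SQL:
SELECT a.name, b.name AS category
FROM products a
LEFT JOIN categories b ON a.category_id = b.id

Result:
name       | category
-----------+---------
Laptop     | Books   
Chair      | Supplies
Printer    | Outdoor 
Headphones | NULL    
Router     | NULL    
Phone      | Outdoor 
Camera     | Outdoor 
Desk       | Supplies
Tablet     | Supplies


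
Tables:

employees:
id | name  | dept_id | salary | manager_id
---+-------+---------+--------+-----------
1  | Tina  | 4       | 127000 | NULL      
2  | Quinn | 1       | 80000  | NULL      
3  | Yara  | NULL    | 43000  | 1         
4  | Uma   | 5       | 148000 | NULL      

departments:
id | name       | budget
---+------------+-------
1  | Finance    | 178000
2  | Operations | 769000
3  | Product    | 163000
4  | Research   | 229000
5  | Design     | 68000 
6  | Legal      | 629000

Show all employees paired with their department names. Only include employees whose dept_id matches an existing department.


INNER JOIN keeps only employees rows whose dept_id matches an id in departments. Walk through each employee:
  - employee 1 (Tina): dept_id=4 -> matches Research
  - employee 2 (Quinn): dept_id=1 -> matches Finance
  - employee 3 (Yara): dept_id=NULL, no match -> dropped
  - employee 4 (Uma): dept_id=5 -> matches Design
So 1 of 4 rows is dropped.

SQL:
SELECT a.name, b.name AS department
FROM employees a
INNER JOIN departments b ON a.dept_id = b.id

Result:
name  | department
------+-----------
Tina  | Research  
Quinn | Finance   
Uma   | Design    


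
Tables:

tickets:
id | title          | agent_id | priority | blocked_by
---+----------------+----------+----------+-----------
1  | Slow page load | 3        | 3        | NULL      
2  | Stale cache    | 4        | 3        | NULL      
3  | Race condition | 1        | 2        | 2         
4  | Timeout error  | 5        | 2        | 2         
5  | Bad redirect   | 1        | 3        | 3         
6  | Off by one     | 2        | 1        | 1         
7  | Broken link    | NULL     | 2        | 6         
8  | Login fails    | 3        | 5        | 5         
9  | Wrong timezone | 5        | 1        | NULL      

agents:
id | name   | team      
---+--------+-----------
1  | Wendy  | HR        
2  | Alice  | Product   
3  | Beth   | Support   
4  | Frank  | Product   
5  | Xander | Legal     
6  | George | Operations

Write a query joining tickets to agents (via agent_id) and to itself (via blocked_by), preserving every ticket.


Two LEFT JOINs from the same base table tickets: one to agents via agent_id, one to tickets itself via blocked_by. Both are LEFT so every ticket is preserved.
Match against agents:
  - ticket 1 (Slow page load): agent_id=3 -> matches Beth
  - ticket 2 (Stale cache): agent_id=4 -> matches Frank
  - ticket 3 (Race condition): agent_id=1 -> matches Wendy
  - ticket 4 (Timeout error): agent_id=5 -> matches Xander
  - ticket 5 (Bad redirect): agent_id=1 -> matches Wendy
  - ticket 6 (Off by one): agent_id=2 -> matches Alice
  - ticket 7 (Broken link): agent_id=NULL, no match -> kept with NULL
  - ticket 8 (Login fails): agent_id=3 -> matches Beth
  - ticket 9 (Wrong timezone): agent_id=5 -> matches Xander
Match against tickets (self):
  - ticket 1 (Slow page load): blocked_by=NULL -> NULL
  - ticket 2 (Stale cache): blocked_by=NULL -> NULL
  - ticket 3 (Race condition): blocked_by=2 -> Stale cache
  - ticket 4 (Timeout error): blocked_by=2 -> Stale cache
  - ticket 5 (Bad redirect): blocked_by=3 -> Race condition
  - ticket 6 (Off by one): blocked_by=1 -> Slow page load
  - ticket 7 (Broken link): blocked_by=6 -> Off by one
  - ticket 8 (Login fails): blocked_by=5 -> Bad redirect
  - ticket 9 (Wrong timezone): blocked_by=NULL -> NULL

SQL:
SELECT a.title, b.name AS agent, c.title AS blocked_by
FROM tickets a
LEFT JOIN agents b ON a.agent_id = b.id
LEFT JOIN tickets c ON a.blocked_by = c.id

Result:
title          | agent  | blocked_by    
---------------+--------+---------------
Slow page load | Beth   | NULL          
Stale cache    | Frank  | NULL          
Race condition | Wendy  | Stale cache   
Timeout error  | Xander | Stale cache   
Bad redirect   | Wendy  | Race condition
Off by one     | Alice  | Slow page load
Broken link    | NULL   | Off by one    
Login fails    | Beth   | Bad redirect  
Wrong timezone | Xander | NULL          


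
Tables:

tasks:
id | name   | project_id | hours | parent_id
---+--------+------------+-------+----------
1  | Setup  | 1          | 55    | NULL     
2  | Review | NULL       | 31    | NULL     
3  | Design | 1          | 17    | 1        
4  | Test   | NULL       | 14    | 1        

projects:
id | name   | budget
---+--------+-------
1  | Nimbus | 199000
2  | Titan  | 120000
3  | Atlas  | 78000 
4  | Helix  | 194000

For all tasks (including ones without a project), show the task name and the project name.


LEFT JOIN keeps every row from tasks (the left table); where project_id has no match in projects, the project columns become NULL. Walk through each task:
  - task 1 (Setup): project_id=1 -> matches Nimbus
  - task 2 (Review): project_id=NULL, no match -> kept with NULL
  - task 3 (Design): project_id=1 -> matches Nimbus
  - task 4 (Test): project_id=NULL, no match -> kept with NULL
All 4 rows appear; 2 have NULL project.

SQL:
SELECT a.name, b.name AS project
FROM tasks a
LEFT JOIN projects b ON a.project_id = b.id

Result:
name   | project
-------+--------
Setup  | Nimbus 
Review | NULL   
Design | Nimbus 
Test   | NULL   


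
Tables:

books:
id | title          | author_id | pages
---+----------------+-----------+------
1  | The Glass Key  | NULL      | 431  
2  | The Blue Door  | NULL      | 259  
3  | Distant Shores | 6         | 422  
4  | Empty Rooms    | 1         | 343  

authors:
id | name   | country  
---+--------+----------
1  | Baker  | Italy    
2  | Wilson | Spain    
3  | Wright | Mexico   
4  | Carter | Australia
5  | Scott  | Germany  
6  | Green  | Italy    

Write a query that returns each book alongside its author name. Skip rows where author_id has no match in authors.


INNER JOIN keeps only books rows whose author_id matches an id in authors. Walk through each book:
  - book 1 (The Glass Key): author_id=NULL, no match -> dropped
  - book 2 (The Blue Door): author_id=NULL, no match -> dropped
  - book 3 (Distant Shores): author_id=6 -> matches Green
  - book 4 (Empty Rooms): author_id=1 -> matches Baker
So 2 of 4 rows are dropped.

SQL:
SELECT a.title, b.name AS author
FROM books a
INNER JOIN authors b ON a.author_id = b.id

Result:
title          | author
---------------+-------
Distant Shores | Green 
Empty Rooms    | Baker 


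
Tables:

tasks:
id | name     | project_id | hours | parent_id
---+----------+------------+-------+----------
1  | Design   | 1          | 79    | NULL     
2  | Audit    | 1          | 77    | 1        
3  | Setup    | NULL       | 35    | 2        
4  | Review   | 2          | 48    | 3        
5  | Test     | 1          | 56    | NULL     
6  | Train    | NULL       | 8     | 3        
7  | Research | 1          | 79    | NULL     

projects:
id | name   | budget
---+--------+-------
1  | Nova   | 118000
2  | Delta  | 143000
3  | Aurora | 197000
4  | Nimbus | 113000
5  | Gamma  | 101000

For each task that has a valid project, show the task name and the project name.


INNER JOIN keeps only tasks rows whose project_id matches an id in projects. Walk through each task:
  - task 1 (Design): project_id=1 -> matches Nova
  - task 2 (Audit): project_id=1 -> matches Nova
  - task 3 (Setup): project_id=NULL, no match -> dropped
  - task 4 (Review): project_id=2 -> matches Delta
  - task 5 (Test): project_id=1 -> matches Nova
  - task 6 (Train): project_id=NULL, no match -> dropped
  - task 7 (Research): project_id=1 -> matches Nova
So 2 of 7 rows are dropped.

SQL:
SELECT a.name, b.name AS project
FROM tasks a
INNER JOIN projects b ON a.project_id = b.id

Result:
name     | project
---------+--------
Design   | Nova   
Audit    | Nova   
Review   | Delta  
Test     | Nova   
Research | Nova   


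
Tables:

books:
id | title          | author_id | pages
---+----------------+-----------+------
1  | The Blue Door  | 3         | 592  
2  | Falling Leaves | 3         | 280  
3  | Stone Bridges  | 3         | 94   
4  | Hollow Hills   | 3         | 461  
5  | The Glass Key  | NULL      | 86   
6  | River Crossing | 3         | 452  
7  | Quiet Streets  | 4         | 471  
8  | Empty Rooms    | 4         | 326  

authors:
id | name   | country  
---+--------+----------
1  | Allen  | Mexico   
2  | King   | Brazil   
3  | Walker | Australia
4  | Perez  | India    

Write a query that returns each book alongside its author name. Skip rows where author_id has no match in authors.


INNER JOIN keeps only books rows whose author_id matches an id in authors. Walk through each book:
  - book 1 (The Blue Door): author_id=3 -> matches Walker
  - book 2 (Falling Leaves): author_id=3 -> matches Walker
  - book 3 (Stone Bridges): author_id=3 -> matches Walker
  - book 4 (Hollow Hills): author_id=3 -> matches Walker
  - book 5 (The Glass Key): author_id=NULL, no match -> dropped
  - book 6 (River Crossing): author_id=3 -> matches Walker
  - book 7 (Quiet Streets): author_id=4 -> matches Perez
  - book 8 (Empty Rooms): author_id=4 -> matches Perez
So 1 of 8 rows is dropped.

SQL:
SELECT a.title, b.name AS author
FROM books a
INNER JOIN authors b ON a.author_id = b.id

Result:
title          | author
---------------+-------
The Blue Door  | Walker
Falling Leaves | Walker
Stone Bridges  | Walker
Hollow Hills   | Walker
River Crossing | Walker
Quiet Streets  | Perez 
Empty Rooms    | Perez 


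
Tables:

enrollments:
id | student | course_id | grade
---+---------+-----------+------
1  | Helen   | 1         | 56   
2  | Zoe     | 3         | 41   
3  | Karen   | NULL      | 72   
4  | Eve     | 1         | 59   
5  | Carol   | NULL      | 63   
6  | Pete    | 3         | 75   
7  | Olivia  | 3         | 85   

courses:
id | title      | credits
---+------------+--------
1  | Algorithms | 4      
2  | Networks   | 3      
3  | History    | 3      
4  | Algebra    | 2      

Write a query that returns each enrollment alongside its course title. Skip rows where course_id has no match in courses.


INNER JOIN keeps only enrollments rows whose course_id matches an id in courses. Walk through each enrollment:
  - enrollment 1 (Helen): course_id=1 -> matches Algorithms
  - enrollment 2 (Zoe): course_id=3 -> matches History
  - enrollment 3 (Karen): course_id=NULL, no match -> dropped
  - enrollment 4 (Eve): course_id=1 -> matches Algorithms
  - enrollment 5 (Carol): course_id=NULL, no match -> dropped
  - enrollment 6 (Pete): course_id=3 -> matches History
  - enrollment 7 (Olivia): course_id=3 -> matches History
So 2 of 7 rows are dropped.

SQL:
SELECT a.student, b.title AS course
FROM enrollments a
INNER JOIN courses b ON a.course_id = b.id

Result:
student | course    
--------+-----------
Helen   | Algorithms
Zoe     | History   
Eve     | Algorithms
Pete    | History   
Olivia  | History   


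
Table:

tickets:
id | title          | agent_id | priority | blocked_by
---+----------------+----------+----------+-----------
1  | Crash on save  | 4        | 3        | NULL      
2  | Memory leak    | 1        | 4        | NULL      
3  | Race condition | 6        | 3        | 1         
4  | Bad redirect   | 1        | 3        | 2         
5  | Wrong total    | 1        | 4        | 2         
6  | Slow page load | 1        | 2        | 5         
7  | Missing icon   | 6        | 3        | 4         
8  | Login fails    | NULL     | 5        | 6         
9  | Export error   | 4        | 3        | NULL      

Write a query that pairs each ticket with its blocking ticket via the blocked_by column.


This is a self-join: tickets is joined to a second copy of itself, matching each row's blocked_by to another row's id. Use LEFT JOIN so rows with blocked_by=NULL are kept.
  - ticket 1 (Crash on save): blocked_by=NULL -> NULL
  - ticket 2 (Memory leak): blocked_by=NULL -> NULL
  - ticket 3 (Race condition): blocked_by=1 -> Crash on save
  - ticket 4 (Bad redirect): blocked_by=2 -> Memory leak
  - ticket 5 (Wrong total): blocked_by=2 -> Memory leak
  - ticket 6 (Slow page load): blocked_by=5 -> Wrong total
  - ticket 7 (Missing icon): blocked_by=4 -> Bad redirect
  - ticket 8 (Login fails): blocked_by=6 -> Slow page load
  - ticket 9 (Export error): blocked_by=NULL -> NULL

SQL:
SELECT a.title AS item, b.title AS blocked_by
FROM tickets a
LEFT JOIN tickets b ON a.blocked_by = b.id

Result:
item           | blocked_by    
---------------+---------------
Crash on save  | NULL          
Memory leak    | NULL          
Race condition | Crash on save 
Bad redirect   | Memory leak   
Wrong total    | Memory leak   
Slow page load | Wrong total   
Missing icon   | Bad redirect  
Login fails    | Slow page load
Export error   | NULL          


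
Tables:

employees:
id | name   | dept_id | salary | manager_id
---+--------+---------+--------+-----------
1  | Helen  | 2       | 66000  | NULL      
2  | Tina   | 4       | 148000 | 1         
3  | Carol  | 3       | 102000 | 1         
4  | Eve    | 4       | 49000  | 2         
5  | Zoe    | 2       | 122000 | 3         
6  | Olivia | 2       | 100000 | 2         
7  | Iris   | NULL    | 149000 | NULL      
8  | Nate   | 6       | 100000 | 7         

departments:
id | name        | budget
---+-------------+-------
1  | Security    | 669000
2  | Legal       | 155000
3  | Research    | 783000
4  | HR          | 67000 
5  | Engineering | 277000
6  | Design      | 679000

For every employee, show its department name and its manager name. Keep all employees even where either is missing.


Two LEFT JOINs from the same base table employees: one to departments via dept_id, one to employees itself via manager_id. Both are LEFT so every employee is preserved.
Match against departments:
  - employee 1 (Helen): dept_id=2 -> matches Legal
  - employee 2 (Tina): dept_id=4 -> matches HR
  - employee 3 (Carol): dept_id=3 -> matches Research
  - employee 4 (Eve): dept_id=4 -> matches HR
  - employee 5 (Zoe): dept_id=2 -> matches Legal
  - employee 6 (Olivia): dept_id=2 -> matches Legal
  - employee 7 (Iris): dept_id=NULL, no match -> kept with NULL
  - employee 8 (Nate): dept_id=6 -> matches Design
Match against employees (self):
  - employee 1 (Helen): manager_id=NULL -> NULL
  - employee 2 (Tina): manager_id=1 -> Helen
  - employee 3 (Carol): manager_id=1 -> Helen
  - employee 4 (Eve): manager_id=2 -> Tina
  - employee 5 (Zoe): manager_id=3 -> Carol
  - employee 6 (Olivia): manager_id=2 -> Tina
  - employee 7 (Iris): manager_id=NULL -> NULL
  - employee 8 (Nate): manager_id=7 -> Iris

SQL:
SELECT a.name, b.name AS department, c.name AS manager
FROM employees a
LEFT JOIN departments b ON a.dept_id = b.id
LEFT JOIN employees c ON a.manager_id = c.id

Result:
name   | department | manager
-------+------------+--------
Helen  | Legal      | NULL   
Tina   | HR         | Helen  
Carol  | Research   | Helen  
Eve    | HR         | Tina   
Zoe    | Legal      | Carol  
Olivia | Legal      | Tina   
Iris   | NULL       | NULL   
Nate   | Design     | Iris   


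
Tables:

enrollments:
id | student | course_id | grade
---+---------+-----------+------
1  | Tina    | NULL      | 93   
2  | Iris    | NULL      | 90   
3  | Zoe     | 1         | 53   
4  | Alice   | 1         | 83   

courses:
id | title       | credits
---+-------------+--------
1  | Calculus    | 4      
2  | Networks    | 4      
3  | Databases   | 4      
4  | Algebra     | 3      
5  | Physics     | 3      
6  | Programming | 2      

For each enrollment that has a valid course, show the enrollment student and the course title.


INNER JOIN keeps only enrollments rows whose course_id matches an id in courses. Walk through each enrollment:
  - enrollment 1 (Tina): course_id=NULL, no match -> dropped
  - enrollment 2 (Iris): course_id=NULL, no match -> dropped
  - enrollment 3 (Zoe): course_id=1 -> matches Calculus
  - enrollment 4 (Alice): course_id=1 -> matches Calculus
So 2 of 4 rows are dropped.

SQL:
SELECT a.student, b.title AS course
FROM enrollments a
INNER JOIN courses b ON a.course_id = b.id

Result:
student | course  
--------+---------
Zoe     | Calculus
Alice   | Calculus


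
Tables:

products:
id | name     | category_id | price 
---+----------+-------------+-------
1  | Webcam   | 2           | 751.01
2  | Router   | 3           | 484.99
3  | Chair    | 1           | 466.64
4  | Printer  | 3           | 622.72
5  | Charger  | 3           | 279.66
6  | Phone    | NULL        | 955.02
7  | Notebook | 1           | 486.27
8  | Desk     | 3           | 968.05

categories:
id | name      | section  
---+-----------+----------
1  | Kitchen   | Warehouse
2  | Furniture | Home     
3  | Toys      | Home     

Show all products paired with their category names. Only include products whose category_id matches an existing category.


INNER JOIN keeps only products rows whose category_id matches an id in categories. Walk through each product:
  - product 1 (Webcam): category_id=2 -> matches Furniture
  - product 2 (Router): category_id=3 -> matches Toys
  - product 3 (Chair): category_id=1 -> matches Kitchen
  - product 4 (Printer): category_id=3 -> matches Toys
  - product 5 (Charger): category_id=3 -> matches Toys
  - product 6 (Phone): category_id=NULL, no match -> dropped
  - product 7 (Notebook): category_id=1 -> matches Kitchen
  - product 8 (Desk): category_id=3 -> matches Toys
So 1 of 8 rows is dropped.

SQL:
SELECT a.name, b.name AS category
FROM products a
INNER JOIN categories b ON a.category_id = b.id

Result:
name     | category 
---------+----------
Webcam   | Furniture
Router   | Toys     
Chair    | Kitchen  
Printer  | Toys     
Charger  | Toys     
Notebook | Kitchen  
Desk     | Toys     


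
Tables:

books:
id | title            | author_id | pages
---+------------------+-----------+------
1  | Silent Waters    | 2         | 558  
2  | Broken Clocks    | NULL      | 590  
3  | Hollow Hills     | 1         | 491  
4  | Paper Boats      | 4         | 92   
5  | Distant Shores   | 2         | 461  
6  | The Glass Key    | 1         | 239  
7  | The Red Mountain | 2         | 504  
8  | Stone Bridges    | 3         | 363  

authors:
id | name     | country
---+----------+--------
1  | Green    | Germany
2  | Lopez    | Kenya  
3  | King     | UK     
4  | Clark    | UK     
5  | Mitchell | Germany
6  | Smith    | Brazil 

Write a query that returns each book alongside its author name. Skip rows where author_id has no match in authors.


INNER JOIN keeps only books rows whose author_id matches an id in authors. Walk through each book:
  - book 1 (Silent Waters): author_id=2 -> matches Lopez
  - book 2 (Broken Clocks): author_id=NULL, no match -> dropped
  - book 3 (Hollow Hills): author_id=1 -> matches Green
  - book 4 (Paper Boats): author_id=4 -> matches Clark
  - book 5 (Distant Shores): author_id=2 -> matches Lopez
  - book 6 (The Glass Key): author_id=1 -> matches Green
  - book 7 (The Red Mountain): author_id=2 -> matches Lopez
  - book 8 (Stone Bridges): author_id=3 -> matches King
So 1 of 8 rows is dropped.

SQL:
SELECT a.title, b.name AS author
FROM books a
INNER JOIN authors b ON a.author_id = b.id

Result:
title            | author
-----------------+-------
Silent Waters    | Lopez 
Hollow Hills     | Green 
Paper Boats      | Clark 
Distant Shores   | Lopez 
The Glass Key    | Green 
The Red Mountain | Lopez 
Stone Bridges    | King  


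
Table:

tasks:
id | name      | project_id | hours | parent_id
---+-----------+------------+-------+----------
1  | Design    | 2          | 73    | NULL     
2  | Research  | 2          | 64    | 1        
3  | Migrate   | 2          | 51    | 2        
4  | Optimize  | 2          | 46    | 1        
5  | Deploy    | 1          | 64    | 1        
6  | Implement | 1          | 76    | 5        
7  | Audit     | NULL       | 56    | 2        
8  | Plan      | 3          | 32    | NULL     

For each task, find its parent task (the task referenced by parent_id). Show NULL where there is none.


This is a self-join: tasks is joined to a second copy of itself, matching each row's parent_id to another row's id. Use LEFT JOIN so rows with parent_id=NULL are kept.
  - task 1 (Design): parent_id=NULL -> NULL
  - task 2 (Research): parent_id=1 -> Design
  - task 3 (Migrate): parent_id=2 -> Research
  - task 4 (Optimize): parent_id=1 -> Design
  - task 5 (Deploy): parent_id=1 -> Design
  - task 6 (Implement): parent_id=5 -> Deploy
  - task 7 (Audit): parent_id=2 -> Research
  - task 8 (Plan): parent_id=NULL -> NULL

SQL:
SELECT a.name AS item, b.name AS parent
FROM tasks a
LEFT JOIN tasks b ON a.parent_id = b.id

Result:
item      | parent  
----------+---------
Design    | NULL    
Research  | Design  
Migrate   | Research
Optimize  | Design  
Deploy    | Design  
Implement | Deploy  
Audit     | Research
Plan      | NULL    


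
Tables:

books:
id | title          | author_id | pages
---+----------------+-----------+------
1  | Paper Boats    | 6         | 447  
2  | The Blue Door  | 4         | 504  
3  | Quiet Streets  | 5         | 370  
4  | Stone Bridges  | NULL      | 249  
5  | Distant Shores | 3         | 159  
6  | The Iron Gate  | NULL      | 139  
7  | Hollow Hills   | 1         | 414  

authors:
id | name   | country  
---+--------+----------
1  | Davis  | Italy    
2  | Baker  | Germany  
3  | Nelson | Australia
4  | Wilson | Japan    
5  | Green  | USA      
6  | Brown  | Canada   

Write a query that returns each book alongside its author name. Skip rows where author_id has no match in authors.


INNER JOIN keeps only books rows whose author_id matches an id in authors. Walk through each book:
  - book 1 (Paper Boats): author_id=6 -> matches Brown
  - book 2 (The Blue Door): author_id=4 -> matches Wilson
  - book 3 (Quiet Streets): author_id=5 -> matches Green
  - book 4 (Stone Bridges): author_id=NULL, no match -> dropped
  - book 5 (Distant Shores): author_id=3 -> matches Nelson
  - book 6 (The Iron Gate): author_id=NULL, no match -> dropped
  - book 7 (Hollow Hills): author_id=1 -> matches Davis
So 2 of 7 rows are dropped.

SQL:
SELECT a.title, b.name AS author
FROM books a
INNER JOIN authors b ON a.author_id = b.id

Result:
title          | author
---------------+-------
Paper Boats    | Brown 
The Blue Door  | Wilson
Quiet Streets  | Green 
Distant Shores | Nelson
Hollow Hills   | Davis 


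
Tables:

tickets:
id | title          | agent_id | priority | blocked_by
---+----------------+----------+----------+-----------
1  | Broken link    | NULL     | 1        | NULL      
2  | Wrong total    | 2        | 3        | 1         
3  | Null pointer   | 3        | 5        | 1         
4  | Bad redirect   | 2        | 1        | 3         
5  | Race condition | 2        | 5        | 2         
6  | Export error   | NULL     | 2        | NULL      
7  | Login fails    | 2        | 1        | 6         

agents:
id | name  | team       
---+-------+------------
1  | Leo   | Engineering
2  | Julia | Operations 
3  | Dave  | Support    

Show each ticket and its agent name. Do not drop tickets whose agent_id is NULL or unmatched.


LEFT JOIN keeps every row from tickets (the left table); where agent_id has no match in agents, the agent columns become NULL. Walk through each ticket:
  - ticket 1 (Broken link): agent_id=NULL, no match -> kept with NULL
  - ticket 2 (Wrong total): agent_id=2 -> matches Julia
  - ticket 3 (Null pointer): agent_id=3 -> matches Dave
  - ticket 4 (Bad redirect): agent_id=2 -> matches Julia
  - ticket 5 (Race condition): agent_id=2 -> matches Julia
  - ticket 6 (Export error): agent_id=NULL, no match -> kept with NULL
  - ticket 7 (Login fails): agent_id=2 -> matches Julia
All 7 rows appear; 2 have NULL agent.

SQL:
SELECT a.title, b.name AS agent
FROM tickets a
LEFT JOIN agents b ON a.agent_id = b.id

Result:
title          | agent
---------------+------
Broken link    | NULL 
Wrong total    | Julia
Null pointer   | Dave 
Bad redirect   | Julia
Race condition | Julia
Export error   | NULL 
Login fails    | Julia


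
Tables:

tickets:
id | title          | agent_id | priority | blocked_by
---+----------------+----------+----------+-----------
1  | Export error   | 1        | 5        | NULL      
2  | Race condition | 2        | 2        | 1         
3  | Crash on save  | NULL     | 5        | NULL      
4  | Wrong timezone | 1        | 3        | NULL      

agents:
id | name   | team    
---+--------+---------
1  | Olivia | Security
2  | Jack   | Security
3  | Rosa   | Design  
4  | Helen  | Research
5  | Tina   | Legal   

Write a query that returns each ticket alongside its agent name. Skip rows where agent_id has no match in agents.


INNER JOIN keeps only tickets rows whose agent_id matches an id in agents. Walk through each ticket:
  - ticket 1 (Export error): agent_id=1 -> matches Olivia
  - ticket 2 (Race condition): agent_id=2 -> matches Jack
  - ticket 3 (Crash on save): agent_id=NULL, no match -> dropped
  - ticket 4 (Wrong timezone): agent_id=1 -> matches Olivia
So 1 of 4 rows is dropped.

SQL:
SELECT a.title, b.name AS agent
FROM tickets a
INNER JOIN agents b ON a.agent_id = b.id

Result:
title          | agent 
---------------+-------
Export error   | Olivia
Race condition | Jack  
Wrong timezone | Olivia


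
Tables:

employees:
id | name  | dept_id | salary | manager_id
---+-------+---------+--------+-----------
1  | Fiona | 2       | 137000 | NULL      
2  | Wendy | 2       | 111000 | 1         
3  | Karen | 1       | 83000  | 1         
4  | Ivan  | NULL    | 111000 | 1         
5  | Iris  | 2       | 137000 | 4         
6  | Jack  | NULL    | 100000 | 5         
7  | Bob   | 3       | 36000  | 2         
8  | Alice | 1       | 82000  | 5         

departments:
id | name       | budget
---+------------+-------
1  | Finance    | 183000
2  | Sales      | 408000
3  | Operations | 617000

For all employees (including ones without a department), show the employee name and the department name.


LEFT JOIN keeps every row from employees (the left table); where dept_id has no match in departments, the department columns become NULL. Walk through each employee:
  - employee 1 (Fiona): dept_id=2 -> matches Sales
  - employee 2 (Wendy): dept_id=2 -> matches Sales
  - employee 3 (Karen): dept_id=1 -> matches Finance
  - employee 4 (Ivan): dept_id=NULL, no match -> kept with NULL
  - employee 5 (Iris): dept_id=2 -> matches Sales
  - employee 6 (Jack): dept_id=NULL, no match -> kept with NULL
  - employee 7 (Bob): dept_id=3 -> matches Operations
  - employee 8 (Alice): dept_id=1 -> matches Finance
All 8 rows appear; 2 have NULL department.

SQL:
SELECT a.name, b.name AS department
FROM employees a
LEFT JOIN departments b ON a.dept_id = b.id

Result:
name  | department
------+-----------
Fiona | Sales     
Wendy | Sales     
Karen | Finance   
Ivan  | NULL      
Iris  | Sales     
Jack  | NULL      
Bob   | Operations
Alice | Finance   


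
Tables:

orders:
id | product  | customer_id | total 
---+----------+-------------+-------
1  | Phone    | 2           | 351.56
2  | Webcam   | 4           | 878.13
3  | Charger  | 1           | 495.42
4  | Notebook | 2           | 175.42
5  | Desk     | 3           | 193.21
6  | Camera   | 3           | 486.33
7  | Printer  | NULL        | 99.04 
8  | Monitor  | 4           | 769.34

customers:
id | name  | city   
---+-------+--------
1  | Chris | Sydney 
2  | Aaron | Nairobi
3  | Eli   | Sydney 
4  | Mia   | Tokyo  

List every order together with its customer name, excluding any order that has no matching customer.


INNER JOIN keeps only orders rows whose customer_id matches an id in customers. Walk through each order:
  - order 1 (Phone): customer_id=2 -> matches Aaron
  - order 2 (Webcam): customer_id=4 -> matches Mia
  - order 3 (Charger): customer_id=1 -> matches Chris
  - order 4 (Notebook): customer_id=2 -> matches Aaron
  - order 5 (Desk): customer_id=3 -> matches Eli
  - order 6 (Camera): customer_id=3 -> matches Eli
  - order 7 (Printer): customer_id=NULL, no match -> dropped
  - order 8 (Monitor): customer_id=4 -> matches Mia
So 1 of 8 rows is dropped.

SQL:
SELECT a.product, b.name AS customer
FROM orders a
INNER JOIN customers b ON a.customer_id = b.id

Result:
product  | customer
---------+---------
Phone    | Aaron   
Webcam   | Mia     
Charger  | Chris   
Notebook | Aaron   
Desk     | Eli     
Camera   | Eli     
Monitor  | Mia     


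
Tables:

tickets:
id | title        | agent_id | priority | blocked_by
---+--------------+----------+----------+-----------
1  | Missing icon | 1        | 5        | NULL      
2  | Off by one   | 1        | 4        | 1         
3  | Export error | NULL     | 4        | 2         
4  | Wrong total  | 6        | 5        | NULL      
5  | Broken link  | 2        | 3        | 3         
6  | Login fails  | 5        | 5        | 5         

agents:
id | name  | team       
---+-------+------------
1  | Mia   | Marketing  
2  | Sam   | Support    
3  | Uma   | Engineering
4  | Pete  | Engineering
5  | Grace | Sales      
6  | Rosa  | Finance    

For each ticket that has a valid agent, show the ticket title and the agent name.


INNER JOIN keeps only tickets rows whose agent_id matches an id in agents. Walk through each ticket:
  - ticket 1 (Missing icon): agent_id=1 -> matches Mia
  - ticket 2 (Off by one): agent_id=1 -> matches Mia
  - ticket 3 (Export error): agent_id=NULL, no match -> dropped
  - ticket 4 (Wrong total): agent_id=6 -> matches Rosa
  - ticket 5 (Broken link): agent_id=2 -> matches Sam
  - ticket 6 (Login fails): agent_id=5 -> matches Grace
So 1 of 6 rows is dropped.

SQL:
SELECT a.title, b.name AS agent
FROM tickets a
INNER JOIN agents b ON a.agent_id = b.id

Result:
title        | agent
-------------+------
Missing icon | Mia  
Off by one   | Mia  
Wrong total  | Rosa 
Broken link  | Sam  
Login fails  | Grace
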